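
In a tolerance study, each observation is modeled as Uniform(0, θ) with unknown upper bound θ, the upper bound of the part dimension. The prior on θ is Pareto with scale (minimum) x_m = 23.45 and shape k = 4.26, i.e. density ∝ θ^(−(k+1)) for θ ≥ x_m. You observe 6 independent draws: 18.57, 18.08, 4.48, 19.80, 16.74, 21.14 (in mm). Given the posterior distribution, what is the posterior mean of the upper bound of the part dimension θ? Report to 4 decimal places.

25.9824

A Pareto(scale x_m, shape k) prior on the upper bound θ of Uniform(0, θ) is conjugate: posterior is Pareto(max(x_m, max xᵢ), k + n).
Sample maximum = 21.14; prior scale x_m = 23.45 → posterior scale = max = 23.45.
Posterior shape = 4.26 + 6 = 10.26.
E[θ|data] = k·x_m/(k−1) = 10.26·23.45/9.26 = 25.9824.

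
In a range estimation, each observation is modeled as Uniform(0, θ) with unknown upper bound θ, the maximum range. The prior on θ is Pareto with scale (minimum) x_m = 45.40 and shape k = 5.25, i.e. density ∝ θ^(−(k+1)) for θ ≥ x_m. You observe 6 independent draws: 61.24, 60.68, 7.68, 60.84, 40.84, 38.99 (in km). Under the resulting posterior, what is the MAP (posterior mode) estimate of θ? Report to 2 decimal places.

A Pareto(scale x_m, shape k) prior on the upper bound θ of Uniform(0, θ) is conjugate: posterior is Pareto(max(x_m, max xᵢ), k + n).
Sample maximum = 61.24; prior scale x_m = 45.40 → posterior scale = max = 61.24.
Posterior shape = 5.25 + 6 = 11.25.
The Pareto density is decreasing on [x_m, ∞), so the mode is x_m = 61.24.

61.24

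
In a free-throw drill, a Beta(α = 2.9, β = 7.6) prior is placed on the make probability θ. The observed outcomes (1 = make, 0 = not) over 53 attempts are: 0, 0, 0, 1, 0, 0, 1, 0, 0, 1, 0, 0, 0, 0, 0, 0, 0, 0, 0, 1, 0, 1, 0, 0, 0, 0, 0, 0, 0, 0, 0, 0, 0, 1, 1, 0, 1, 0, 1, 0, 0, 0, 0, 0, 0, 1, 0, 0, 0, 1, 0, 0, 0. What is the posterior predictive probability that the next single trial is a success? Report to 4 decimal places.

The Beta prior is conjugate to a Binomial/Bernoulli likelihood; the update adds successes to α and failures to β.
Posterior: Beta(α+k, β+n−k) = Beta(2.9+11, 7.6+42) = Beta(13.9, 49.6).
For a single future Bernoulli trial, P(success | data) = α/(α+β) = 0.2189.

0.2189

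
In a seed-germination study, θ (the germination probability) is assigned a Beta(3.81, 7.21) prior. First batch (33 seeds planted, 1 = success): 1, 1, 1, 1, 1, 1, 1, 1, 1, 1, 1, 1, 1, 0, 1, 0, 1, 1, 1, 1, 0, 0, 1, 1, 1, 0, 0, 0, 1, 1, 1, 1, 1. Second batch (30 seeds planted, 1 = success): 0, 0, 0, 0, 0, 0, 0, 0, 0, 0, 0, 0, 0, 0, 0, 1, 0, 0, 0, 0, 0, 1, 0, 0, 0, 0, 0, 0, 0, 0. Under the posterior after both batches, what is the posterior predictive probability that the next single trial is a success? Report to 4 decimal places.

The Beta prior is conjugate to a Binomial/Bernoulli likelihood; the update adds successes to α and failures to β.
After batch 1: Beta(3.81+26, 7.21+7) = Beta(29.81, 14.21).
After batch 2: Beta(29.81+2, 14.21+28) = Beta(31.81, 42.21).
For a single future Bernoulli trial, P(success | data) = α/(α+β) = 0.4297.

0.4297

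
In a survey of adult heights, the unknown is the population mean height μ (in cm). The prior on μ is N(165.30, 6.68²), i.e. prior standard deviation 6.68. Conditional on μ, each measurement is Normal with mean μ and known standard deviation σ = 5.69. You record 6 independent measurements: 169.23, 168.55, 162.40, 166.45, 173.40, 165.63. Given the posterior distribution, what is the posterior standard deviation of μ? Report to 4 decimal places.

2.1941

For Normal data with known variance σ², a Normal(μ₀, σ₀²) prior on μ is conjugate. Posterior precision = 1/σ₀² + n/σ²; posterior mean is the precision-weighted average of μ₀ and x̄.
σ₀² = 6.68² = 44.6224, σ² = 5.69² = 32.3761; σ² + n·σ₀² = 32.3761 + 6·44.6224 = 300.1105.
Posterior precision = 1/σ₀² + n/σ² = 1/44.6224 + 6/32.3761 = (σ² + n·σ₀²)/(σ₀²σ²) = 300.1105/(44.6224·32.3761); posterior variance σₙ² = σ₀²σ²/(σ² + n·σ₀²) = 44.6224·32.3761/300.1105 = 4.813891.
Posterior SD = √σₙ² = √(44.6224·32.3761/300.1105) = 2.1941.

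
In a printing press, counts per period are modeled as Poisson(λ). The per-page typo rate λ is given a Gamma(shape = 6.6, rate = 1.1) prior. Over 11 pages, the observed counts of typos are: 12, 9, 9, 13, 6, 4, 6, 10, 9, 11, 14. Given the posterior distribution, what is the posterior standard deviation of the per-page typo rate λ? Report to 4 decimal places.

0.8652

With a Gamma(shape α, rate β) prior, the Poisson likelihood is conjugate: the posterior is Gamma(α + ΣXᵢ, β + n).
Sum of counts S = 103 over n = 11 pages.
Posterior: Gamma(α+S, β+n) = Gamma(6.6+103, 1.1+11) = Gamma(109.6, 12.1).
SD = √α/β = √109.6/12.1 = 0.8652.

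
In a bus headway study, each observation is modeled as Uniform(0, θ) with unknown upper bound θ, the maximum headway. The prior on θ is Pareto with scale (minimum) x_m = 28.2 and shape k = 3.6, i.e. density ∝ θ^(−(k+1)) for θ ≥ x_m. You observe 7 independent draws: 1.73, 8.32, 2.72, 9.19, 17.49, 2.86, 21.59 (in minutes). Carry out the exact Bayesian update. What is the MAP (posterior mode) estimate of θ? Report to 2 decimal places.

28.20

A Pareto(scale x_m, shape k) prior on the upper bound θ of Uniform(0, θ) is conjugate: posterior is Pareto(max(x_m, max xᵢ), k + n).
Sample maximum = 21.59; prior scale x_m = 28.2 → posterior scale = max = 28.20.
Posterior shape = 3.6 + 7 = 10.6.
The Pareto density is decreasing on [x_m, ∞), so the mode is x_m = 28.20.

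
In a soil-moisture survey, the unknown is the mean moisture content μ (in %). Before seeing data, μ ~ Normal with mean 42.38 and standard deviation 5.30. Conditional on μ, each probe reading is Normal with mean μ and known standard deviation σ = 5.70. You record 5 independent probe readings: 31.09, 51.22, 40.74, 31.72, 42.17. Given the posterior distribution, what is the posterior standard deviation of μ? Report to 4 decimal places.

For Normal data with known variance σ², a Normal(μ₀, σ₀²) prior on μ is conjugate. Posterior precision = 1/σ₀² + n/σ²; posterior mean is the precision-weighted average of μ₀ and x̄.
σ₀² = 5.30² = 28.09, σ² = 5.70² = 32.49; σ² + n·σ₀² = 32.49 + 5·28.09 = 172.94.
Posterior precision = 1/σ₀² + n/σ² = 1/28.09 + 5/32.49 = (σ² + n·σ₀²)/(σ₀²σ²) = 172.94/(28.09·32.49); posterior variance σₙ² = σ₀²σ²/(σ² + n·σ₀²) = 28.09·32.49/172.94 = 5.277230.
Posterior SD = √σₙ² = √(28.09·32.49/172.94) = 2.2972.

2.2972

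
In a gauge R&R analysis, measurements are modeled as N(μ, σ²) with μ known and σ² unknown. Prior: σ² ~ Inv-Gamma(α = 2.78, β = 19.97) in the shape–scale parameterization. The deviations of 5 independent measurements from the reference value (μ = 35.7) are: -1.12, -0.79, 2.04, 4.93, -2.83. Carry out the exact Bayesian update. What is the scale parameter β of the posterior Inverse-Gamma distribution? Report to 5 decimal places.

With known mean μ and an Inverse-Gamma(α, β) prior on σ², the Normal likelihood is conjugate: posterior is Inv-Gamma(α + n/2, β + Σ(xᵢ−μ)²/2).
Σ(xᵢ−μ)² = (-1.12)² + (-0.79)² + (2.04)² + (4.93)² + (-2.83)² = 38.3539.
Posterior: Inv-Gamma(2.78 + 5/2, 19.97 + 38.3539/2) = Inv-Gamma(5.28, 39.14695).
Posterior β = 39.14695.

39.14695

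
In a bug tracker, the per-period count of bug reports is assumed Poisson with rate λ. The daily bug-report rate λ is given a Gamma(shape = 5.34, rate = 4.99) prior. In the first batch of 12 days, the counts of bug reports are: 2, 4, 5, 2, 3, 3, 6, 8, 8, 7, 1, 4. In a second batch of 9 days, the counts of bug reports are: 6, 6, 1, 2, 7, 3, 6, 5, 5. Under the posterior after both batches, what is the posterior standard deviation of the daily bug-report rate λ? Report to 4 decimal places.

With a Gamma(shape α, rate β) prior, the Poisson likelihood is conjugate: the posterior is Gamma(α + ΣXᵢ, β + n).
Batch 1: sum of counts S = 53 over n = 12 days.
After batch 1: Gamma(α+S, β+n) = Gamma(5.34+53, 4.99+12) = Gamma(58.34, 16.99).
Batch 2: sum of counts S = 41 over n = 9 days.
After batch 2: Gamma(α+S, β+n) = Gamma(58.34+41, 16.99+9) = Gamma(99.34, 25.99).
SD = √α/β = √99.34/25.99 = 0.3835.

0.3835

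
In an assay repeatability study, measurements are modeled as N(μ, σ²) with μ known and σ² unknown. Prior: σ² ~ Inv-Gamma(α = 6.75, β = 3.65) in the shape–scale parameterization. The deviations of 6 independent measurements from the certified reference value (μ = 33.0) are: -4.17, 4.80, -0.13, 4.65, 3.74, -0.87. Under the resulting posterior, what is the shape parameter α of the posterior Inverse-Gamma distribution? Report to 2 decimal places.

9.75

With known mean μ and an Inverse-Gamma(α, β) prior on σ², the Normal likelihood is conjugate: posterior is Inv-Gamma(α + n/2, β + Σ(xᵢ−μ)²/2).
Σ(xᵢ−μ)² = (-4.17)² + (4.80)² + (-0.13)² + (4.65)² + (3.74)² + (-0.87)² = 76.8128.
Posterior: Inv-Gamma(6.75 + 6/2, 3.65 + 76.8128/2) = Inv-Gamma(9.75, 42.05640).
Posterior α = 9.75.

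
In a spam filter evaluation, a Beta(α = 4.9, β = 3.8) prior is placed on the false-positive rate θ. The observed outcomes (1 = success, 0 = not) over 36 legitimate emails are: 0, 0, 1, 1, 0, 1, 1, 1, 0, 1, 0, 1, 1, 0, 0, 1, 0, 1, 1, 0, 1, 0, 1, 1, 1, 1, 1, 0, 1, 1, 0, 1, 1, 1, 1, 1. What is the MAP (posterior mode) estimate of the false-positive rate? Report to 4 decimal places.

The Beta prior is conjugate to a Binomial/Bernoulli likelihood; the update adds successes to α and failures to β.
Posterior: Beta(α+k, β+n−k) = Beta(4.9+24, 3.8+12) = Beta(28.9, 15.8).
Mode of Beta(a,b) for a,b>1 is (a−1)/(a+b−2) = 27.9/42.7 = 0.6534.

0.6534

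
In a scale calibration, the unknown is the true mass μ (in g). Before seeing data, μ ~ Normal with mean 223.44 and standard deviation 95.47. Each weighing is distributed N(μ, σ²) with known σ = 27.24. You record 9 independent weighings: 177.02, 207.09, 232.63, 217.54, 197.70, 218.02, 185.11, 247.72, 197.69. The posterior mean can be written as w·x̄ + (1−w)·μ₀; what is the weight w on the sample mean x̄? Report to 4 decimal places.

For Normal data with known variance σ², a Normal(μ₀, σ₀²) prior on μ is conjugate. Posterior precision = 1/σ₀² + n/σ²; posterior mean is the precision-weighted average of μ₀ and x̄.
σ₀² = 95.47² = 9114.5209, σ² = 27.24² = 742.0176. Prior precision 1/σ₀² = 1/9114.5209; data precision n/σ² = 9/742.0176.
w = (n/σ²)/(1/σ₀² + n/σ²) = n·σ₀²/(σ² + n·σ₀²) = 9·9114.5209/(742.0176 + 9·9114.5209) = 82030.6881/82772.7057 = 0.9910.

0.9910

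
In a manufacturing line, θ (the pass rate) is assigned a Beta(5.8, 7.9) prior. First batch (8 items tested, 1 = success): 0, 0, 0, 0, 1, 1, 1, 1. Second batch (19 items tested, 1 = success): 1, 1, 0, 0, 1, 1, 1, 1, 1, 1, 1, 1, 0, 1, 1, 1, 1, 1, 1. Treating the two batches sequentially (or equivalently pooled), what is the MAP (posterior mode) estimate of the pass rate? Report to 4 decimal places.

The Beta prior is conjugate to a Binomial/Bernoulli likelihood; the update adds successes to α and failures to β.
After batch 1: Beta(5.8+4, 7.9+4) = Beta(9.8, 11.9).
After batch 2: Beta(9.8+16, 11.9+3) = Beta(25.8, 14.9).
Mode of Beta(a,b) for a,b>1 is (a−1)/(a+b−2) = 24.8/38.7 = 0.6408.

0.6408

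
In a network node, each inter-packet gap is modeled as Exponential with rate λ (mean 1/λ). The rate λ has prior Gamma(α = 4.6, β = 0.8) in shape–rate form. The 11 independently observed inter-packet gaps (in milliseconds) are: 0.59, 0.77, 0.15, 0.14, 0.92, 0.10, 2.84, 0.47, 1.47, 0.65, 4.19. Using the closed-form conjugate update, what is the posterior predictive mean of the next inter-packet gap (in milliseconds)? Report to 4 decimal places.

With a Gamma(shape α, rate β) prior on the exponential rate λ, the posterior after n observations with total T = Σxᵢ is Gamma(α+n, β+T).
Sum of observations T = 12.29 milliseconds; n = 11.
Posterior: Gamma(4.6+11, 0.8+12.29) = Gamma(15.6, 13.09).
The predictive distribution for the next observation is Lomax; its mean is β/(α−1) = 13.09/14.6 = 0.8966.

0.8966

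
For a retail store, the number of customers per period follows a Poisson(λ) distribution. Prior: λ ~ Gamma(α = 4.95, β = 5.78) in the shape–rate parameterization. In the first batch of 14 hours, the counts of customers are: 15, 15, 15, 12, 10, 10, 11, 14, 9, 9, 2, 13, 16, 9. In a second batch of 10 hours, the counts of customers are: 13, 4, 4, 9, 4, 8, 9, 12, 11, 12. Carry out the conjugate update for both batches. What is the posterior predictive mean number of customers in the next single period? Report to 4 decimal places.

With a Gamma(shape α, rate β) prior, the Poisson likelihood is conjugate: the posterior is Gamma(α + ΣXᵢ, β + n).
Batch 1: sum of counts S = 160 over n = 14 hours.
After batch 1: Gamma(α+S, β+n) = Gamma(4.95+160, 5.78+14) = Gamma(164.95, 19.78).
Batch 2: sum of counts S = 86 over n = 10 hours.
After batch 2: Gamma(α+S, β+n) = Gamma(164.95+86, 19.78+10) = Gamma(250.95, 29.78).
The predictive distribution for one future period is NegBinom with mean α/β = 8.4268.

8.4268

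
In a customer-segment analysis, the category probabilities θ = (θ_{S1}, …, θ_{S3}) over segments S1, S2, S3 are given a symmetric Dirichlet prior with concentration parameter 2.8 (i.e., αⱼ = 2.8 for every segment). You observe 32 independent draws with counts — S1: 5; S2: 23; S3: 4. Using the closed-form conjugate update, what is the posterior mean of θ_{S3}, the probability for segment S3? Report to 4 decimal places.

The Dirichlet prior is conjugate to the Multinomial likelihood: each posterior αⱼ = prior αⱼ + observed count nⱼ.
Posterior concentration: (7.8, 25.8, 6.8), total = 40.4.
E[θ_{S3}|data] = α_{S3}/Σα = 6.8/40.4 = 0.1683.

0.1683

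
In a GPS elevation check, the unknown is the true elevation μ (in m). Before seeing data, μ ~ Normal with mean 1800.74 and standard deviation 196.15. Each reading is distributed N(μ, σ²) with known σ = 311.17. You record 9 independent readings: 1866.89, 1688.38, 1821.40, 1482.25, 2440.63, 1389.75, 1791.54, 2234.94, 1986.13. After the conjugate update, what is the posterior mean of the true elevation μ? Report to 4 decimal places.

For Normal data with known variance σ², a Normal(μ₀, σ₀²) prior on μ is conjugate. Posterior precision = 1/σ₀² + n/σ²; posterior mean is the precision-weighted average of μ₀ and x̄.
Σxᵢ = 1866.89 + 1688.38 + 1821.40 + 1482.25 + 2440.63 + 1389.75 + 1791.54 + 2234.94 + 1986.13 = 16701.91, so n·x̄ = 16701.91.
σ₀² = 196.15² = 38474.8225, σ² = 311.17² = 96826.7689; σ² + n·σ₀² = 96826.7689 + 9·38474.8225 = 443100.1714.
Posterior mean = (μ₀/σ₀² + n·x̄/σ²)/(1/σ₀² + n/σ²) = (σ²·μ₀ + σ₀²·n·x̄)/(σ² + n·σ₀²) = (96826.7689·1800.74 + 38474.8225·16701.91)/443100.1714 = 816962858.489961/443100.1714 = 1843.7430.

1843.7430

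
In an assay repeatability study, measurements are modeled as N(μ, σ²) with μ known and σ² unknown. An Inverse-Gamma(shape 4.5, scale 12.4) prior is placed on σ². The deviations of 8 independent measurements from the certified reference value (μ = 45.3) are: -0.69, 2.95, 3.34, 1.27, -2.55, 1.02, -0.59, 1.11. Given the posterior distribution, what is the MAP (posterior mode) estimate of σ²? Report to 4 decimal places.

With known mean μ and an Inverse-Gamma(α, β) prior on σ², the Normal likelihood is conjugate: posterior is Inv-Gamma(α + n/2, β + Σ(xᵢ−μ)²/2).
Σ(xᵢ−μ)² = (-0.69)² + (2.95)² + (3.34)² + (1.27)² + (-2.55)² + (1.02)² + (-0.59)² + (1.11)² = 31.0702.
Posterior: Inv-Gamma(4.5 + 8/2, 12.4 + 31.0702/2) = Inv-Gamma(8.50, 27.93510).
Mode = β/(α+1) = 27.93510/9.50 = 2.9405.

2.9405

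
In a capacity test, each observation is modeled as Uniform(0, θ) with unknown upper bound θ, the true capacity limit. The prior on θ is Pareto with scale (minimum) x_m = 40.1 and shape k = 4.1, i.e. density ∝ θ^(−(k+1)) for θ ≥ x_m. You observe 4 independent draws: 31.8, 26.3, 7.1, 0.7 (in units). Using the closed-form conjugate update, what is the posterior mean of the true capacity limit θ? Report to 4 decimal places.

A Pareto(scale x_m, shape k) prior on the upper bound θ of Uniform(0, θ) is conjugate: posterior is Pareto(max(x_m, max xᵢ), k + n).
Sample maximum = 31.8; prior scale x_m = 40.1 → posterior scale = max = 40.1.
Posterior shape = 4.1 + 4 = 8.1.
E[θ|data] = k·x_m/(k−1) = 8.1·40.1/7.1 = 45.7479.

45.7479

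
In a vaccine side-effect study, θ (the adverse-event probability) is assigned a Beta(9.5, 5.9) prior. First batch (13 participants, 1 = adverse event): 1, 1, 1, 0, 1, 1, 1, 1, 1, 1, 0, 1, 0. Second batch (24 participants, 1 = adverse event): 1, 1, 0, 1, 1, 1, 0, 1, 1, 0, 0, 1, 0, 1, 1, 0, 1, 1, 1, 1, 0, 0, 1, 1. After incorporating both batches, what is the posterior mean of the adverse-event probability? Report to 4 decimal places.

The Beta prior is conjugate to a Binomial/Bernoulli likelihood; the update adds successes to α and failures to β.
After batch 1: Beta(9.5+10, 5.9+3) = Beta(19.5, 8.9).
After batch 2: Beta(19.5+16, 8.9+8) = Beta(35.5, 16.9).
Posterior mean = α/(α+β) = 35.5/52.4 = 0.6775.

0.6775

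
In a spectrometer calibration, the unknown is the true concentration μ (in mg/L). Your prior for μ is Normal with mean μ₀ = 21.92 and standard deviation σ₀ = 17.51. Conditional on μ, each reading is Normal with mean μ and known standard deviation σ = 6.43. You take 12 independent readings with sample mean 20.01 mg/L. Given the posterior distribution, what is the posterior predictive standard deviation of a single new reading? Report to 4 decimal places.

For Normal data with known variance σ², a Normal(μ₀, σ₀²) prior on μ is conjugate. Posterior precision = 1/σ₀² + n/σ²; posterior mean is the precision-weighted average of μ₀ and x̄.
σ₀² = 17.51² = 306.6001, σ² = 6.43² = 41.3449; σ² + n·σ₀² = 41.3449 + 12·306.6001 = 3720.5461.
Posterior precision = 1/σ₀² + n/σ² = 1/306.6001 + 12/41.3449 = (σ² + n·σ₀²)/(σ₀²σ²) = 3720.5461/(306.6001·41.3449); posterior variance σₙ² = σ₀²σ²/(σ² + n·σ₀²) = 306.6001·41.3449/3720.5461 = 3.407121.
Predictive variance for one new observation = σₙ² + σ² = 306.6001·41.3449/3720.5461 + 41.3449 = σ²·(σ₀² + 3720.5461)/3720.5461 = 41.3449·4027.1462/3720.5461 = 44.752021; SD = √(41.3449·4027.1462/3720.5461) = 6.6897.

6.6897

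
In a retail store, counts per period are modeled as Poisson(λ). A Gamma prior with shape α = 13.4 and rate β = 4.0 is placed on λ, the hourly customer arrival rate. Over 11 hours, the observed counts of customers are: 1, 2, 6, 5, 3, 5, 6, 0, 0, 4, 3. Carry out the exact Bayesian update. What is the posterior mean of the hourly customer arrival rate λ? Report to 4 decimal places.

With a Gamma(shape α, rate β) prior, the Poisson likelihood is conjugate: the posterior is Gamma(α + ΣXᵢ, β + n).
Sum of counts S = 35 over n = 11 hours.
Posterior: Gamma(α+S, β+n) = Gamma(13.4+35, 4.0+11) = Gamma(48.4, 15.0).
Posterior mean = α/β = 48.4/15.0 = 3.2267.

3.2267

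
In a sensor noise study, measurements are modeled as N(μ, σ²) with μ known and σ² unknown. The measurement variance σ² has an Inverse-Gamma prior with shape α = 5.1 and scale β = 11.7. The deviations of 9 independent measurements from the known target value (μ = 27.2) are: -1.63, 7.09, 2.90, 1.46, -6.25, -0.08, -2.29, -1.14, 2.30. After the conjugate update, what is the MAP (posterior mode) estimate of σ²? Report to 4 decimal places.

With known mean μ and an Inverse-Gamma(α, β) prior on σ², the Normal likelihood is conjugate: posterior is Inv-Gamma(α + n/2, β + Σ(xᵢ−μ)²/2).
Σ(xᵢ−μ)² = (-1.63)² + (7.09)² + (2.90)² + (1.46)² + (-6.25)² + (-0.08)² + (-2.29)² + (-1.14)² + (2.30)² = 114.3692.
Posterior: Inv-Gamma(5.1 + 9/2, 11.7 + 114.3692/2) = Inv-Gamma(9.60, 68.88460).
Mode = β/(α+1) = 68.88460/10.60 = 6.4985.

6.4985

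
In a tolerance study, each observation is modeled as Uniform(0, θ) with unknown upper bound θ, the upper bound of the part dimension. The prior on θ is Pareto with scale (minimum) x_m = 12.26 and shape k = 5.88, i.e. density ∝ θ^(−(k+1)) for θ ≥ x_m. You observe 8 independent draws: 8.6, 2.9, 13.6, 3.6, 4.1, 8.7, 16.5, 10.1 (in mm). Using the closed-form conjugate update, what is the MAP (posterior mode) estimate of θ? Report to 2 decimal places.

A Pareto(scale x_m, shape k) prior on the upper bound θ of Uniform(0, θ) is conjugate: posterior is Pareto(max(x_m, max xᵢ), k + n).
Sample maximum = 16.5; prior scale x_m = 12.26 → posterior scale = max = 16.50.
Posterior shape = 5.88 + 8 = 13.88.
The Pareto density is decreasing on [x_m, ∞), so the mode is x_m = 16.50.

16.50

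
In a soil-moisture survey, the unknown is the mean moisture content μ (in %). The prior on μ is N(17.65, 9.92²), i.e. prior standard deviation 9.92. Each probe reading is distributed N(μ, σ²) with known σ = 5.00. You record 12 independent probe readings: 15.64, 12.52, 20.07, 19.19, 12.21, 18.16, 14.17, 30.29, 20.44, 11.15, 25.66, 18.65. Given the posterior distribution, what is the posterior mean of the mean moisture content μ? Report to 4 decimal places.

For Normal data with known variance σ², a Normal(μ₀, σ₀²) prior on μ is conjugate. Posterior precision = 1/σ₀² + n/σ²; posterior mean is the precision-weighted average of μ₀ and x̄.
Σxᵢ = 15.64 + 12.52 + 20.07 + 19.19 + 12.21 + 18.16 + 14.17 + 30.29 + 20.44 + 11.15 + 25.66 + 18.65 = 218.15, so n·x̄ = 218.15.
σ₀² = 9.92² = 98.4064, σ² = 5.00² = 25; σ² + n·σ₀² = 25 + 12·98.4064 = 1205.8768.
Posterior mean = (μ₀/σ₀² + n·x̄/σ²)/(1/σ₀² + n/σ²) = (σ²·μ₀ + σ₀²·n·x̄)/(σ² + n·σ₀²) = (25·17.65 + 98.4064·218.15)/1205.8768 = 21908.60616/1205.8768 = 18.1682.

18.1682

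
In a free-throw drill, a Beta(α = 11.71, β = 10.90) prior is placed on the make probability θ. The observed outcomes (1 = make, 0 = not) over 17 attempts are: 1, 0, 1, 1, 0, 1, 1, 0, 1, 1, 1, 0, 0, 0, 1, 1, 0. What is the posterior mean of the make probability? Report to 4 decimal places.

The Beta prior is conjugate to a Binomial/Bernoulli likelihood; the update adds successes to α and failures to β.
Posterior: Beta(α+k, β+n−k) = Beta(11.71+10, 10.90+7) = Beta(21.71, 17.90).
Posterior mean = α/(α+β) = 21.71/39.61 = 0.5481.

0.5481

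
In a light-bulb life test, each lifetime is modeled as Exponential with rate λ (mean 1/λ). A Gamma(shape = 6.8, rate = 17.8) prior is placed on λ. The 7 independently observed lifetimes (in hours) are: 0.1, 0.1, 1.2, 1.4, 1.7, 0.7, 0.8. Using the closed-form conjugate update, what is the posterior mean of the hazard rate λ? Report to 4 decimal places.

0.5798

With a Gamma(shape α, rate β) prior on the exponential rate λ, the posterior after n observations with total T = Σxᵢ is Gamma(α+n, β+T).
Sum of observations T = 6.0 hours; n = 7.
Posterior: Gamma(6.8+7, 17.8+6.0) = Gamma(13.8, 23.8).
Posterior mean of λ = α/β = 13.8/23.8 = 0.5798.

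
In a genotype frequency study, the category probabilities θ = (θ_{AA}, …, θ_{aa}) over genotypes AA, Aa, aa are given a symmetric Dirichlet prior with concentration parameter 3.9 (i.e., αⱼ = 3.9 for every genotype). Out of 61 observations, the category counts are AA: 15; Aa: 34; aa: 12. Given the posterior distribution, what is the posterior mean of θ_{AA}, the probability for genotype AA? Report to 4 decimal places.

The Dirichlet prior is conjugate to the Multinomial likelihood: each posterior αⱼ = prior αⱼ + observed count nⱼ.
Posterior concentration: (18.9, 37.9, 15.9), total = 72.7.
E[θ_{AA}|data] = α_{AA}/Σα = 18.9/72.7 = 0.2600.

0.2600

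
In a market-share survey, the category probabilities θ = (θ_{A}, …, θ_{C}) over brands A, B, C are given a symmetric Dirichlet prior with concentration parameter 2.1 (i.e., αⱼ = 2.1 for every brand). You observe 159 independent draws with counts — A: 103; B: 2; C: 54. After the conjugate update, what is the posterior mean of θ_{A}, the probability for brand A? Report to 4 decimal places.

The Dirichlet prior is conjugate to the Multinomial likelihood: each posterior αⱼ = prior αⱼ + observed count nⱼ.
Posterior concentration: (105.1, 4.1, 56.1), total = 165.3.
E[θ_{A}|data] = α_{A}/Σα = 105.1/165.3 = 0.6358.

0.6358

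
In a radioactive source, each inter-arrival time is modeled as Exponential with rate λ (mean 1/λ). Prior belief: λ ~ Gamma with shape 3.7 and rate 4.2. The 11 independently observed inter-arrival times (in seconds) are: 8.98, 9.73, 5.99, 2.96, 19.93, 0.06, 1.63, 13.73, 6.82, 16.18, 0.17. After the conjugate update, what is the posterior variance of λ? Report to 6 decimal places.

With a Gamma(shape α, rate β) prior on the exponential rate λ, the posterior after n observations with total T = Σxᵢ is Gamma(α+n, β+T).
Sum of observations T = 86.18 seconds; n = 11.
Posterior: Gamma(3.7+11, 4.2+86.18) = Gamma(14.7, 90.38).
Var = α/β² = 0.001800.

0.001800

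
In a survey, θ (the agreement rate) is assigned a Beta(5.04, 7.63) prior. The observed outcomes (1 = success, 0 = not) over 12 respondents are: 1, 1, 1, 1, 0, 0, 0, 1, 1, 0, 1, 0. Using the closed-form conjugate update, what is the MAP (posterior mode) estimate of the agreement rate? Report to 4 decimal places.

0.4870

The Beta prior is conjugate to a Binomial/Bernoulli likelihood; the update adds successes to α and failures to β.
Posterior: Beta(α+k, β+n−k) = Beta(5.04+7, 7.63+5) = Beta(12.04, 12.63).
Mode of Beta(a,b) for a,b>1 is (a−1)/(a+b−2) = 11.04/22.67 = 0.4870.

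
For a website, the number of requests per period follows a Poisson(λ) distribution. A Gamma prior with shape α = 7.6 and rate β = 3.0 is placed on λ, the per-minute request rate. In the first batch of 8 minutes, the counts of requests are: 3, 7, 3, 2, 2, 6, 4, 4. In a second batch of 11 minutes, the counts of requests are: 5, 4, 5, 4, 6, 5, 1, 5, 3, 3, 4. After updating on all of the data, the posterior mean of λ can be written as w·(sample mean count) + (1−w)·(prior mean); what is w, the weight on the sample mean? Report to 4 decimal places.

With a Gamma(shape α, rate β) prior, the Poisson likelihood is conjugate: the posterior is Gamma(α + ΣXᵢ, β + n).
Total number of minutes: n = 8 + 11 = 19.
Posterior mean = (α₀+S)/(β₀+n) = [n/(β₀+n)]·(S/n) + [β₀/(β₀+n)]·(α₀/β₀), so only n and β₀ enter the weight.
Weight on data w = n/(β₀+n) = 19/(3.0+19) = 19/22.0 = 0.8636.

0.8636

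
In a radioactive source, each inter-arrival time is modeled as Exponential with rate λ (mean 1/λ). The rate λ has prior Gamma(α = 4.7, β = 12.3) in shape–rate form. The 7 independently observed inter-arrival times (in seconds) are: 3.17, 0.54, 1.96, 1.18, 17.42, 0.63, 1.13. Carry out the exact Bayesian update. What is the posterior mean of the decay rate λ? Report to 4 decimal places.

0.3052

With a Gamma(shape α, rate β) prior on the exponential rate λ, the posterior after n observations with total T = Σxᵢ is Gamma(α+n, β+T).
Sum of observations T = 26.03 seconds; n = 7.
Posterior: Gamma(4.7+7, 12.3+26.03) = Gamma(11.7, 38.33).
Posterior mean of λ = α/β = 11.7/38.33 = 0.3052.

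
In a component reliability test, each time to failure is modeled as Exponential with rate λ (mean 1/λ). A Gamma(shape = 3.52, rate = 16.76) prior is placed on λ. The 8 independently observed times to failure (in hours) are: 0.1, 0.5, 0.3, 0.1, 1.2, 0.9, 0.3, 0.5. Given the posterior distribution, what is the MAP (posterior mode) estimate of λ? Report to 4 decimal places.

With a Gamma(shape α, rate β) prior on the exponential rate λ, the posterior after n observations with total T = Σxᵢ is Gamma(α+n, β+T).
Sum of observations T = 3.9 hours; n = 8.
Posterior: Gamma(3.52+8, 16.76+3.9) = Gamma(11.52, 20.66).
Mode = (α−1)/β = 0.5092.

0.5092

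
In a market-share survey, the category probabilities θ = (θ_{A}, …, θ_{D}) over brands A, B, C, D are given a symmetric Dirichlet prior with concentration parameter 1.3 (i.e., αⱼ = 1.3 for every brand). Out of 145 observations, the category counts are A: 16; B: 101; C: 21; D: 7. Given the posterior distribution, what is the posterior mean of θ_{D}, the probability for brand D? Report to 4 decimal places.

0.0553

The Dirichlet prior is conjugate to the Multinomial likelihood: each posterior αⱼ = prior αⱼ + observed count nⱼ.
Posterior concentration: (17.3, 102.3, 22.3, 8.3), total = 150.2.
E[θ_{D}|data] = α_{D}/Σα = 8.3/150.2 = 0.0553.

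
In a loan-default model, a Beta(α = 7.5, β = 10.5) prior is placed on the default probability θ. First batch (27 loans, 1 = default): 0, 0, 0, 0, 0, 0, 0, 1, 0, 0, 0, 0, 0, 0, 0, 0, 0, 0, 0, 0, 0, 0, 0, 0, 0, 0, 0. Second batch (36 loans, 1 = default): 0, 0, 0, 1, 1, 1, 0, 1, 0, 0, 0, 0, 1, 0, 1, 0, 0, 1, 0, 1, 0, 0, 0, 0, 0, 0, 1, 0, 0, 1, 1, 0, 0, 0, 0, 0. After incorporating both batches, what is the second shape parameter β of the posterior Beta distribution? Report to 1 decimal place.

The Beta prior is conjugate to a Binomial/Bernoulli likelihood; the update adds successes to α and failures to β.
After batch 1: Beta(7.5+1, 10.5+26) = Beta(8.5, 36.5).
After batch 2: Beta(8.5+11, 36.5+25) = Beta(19.5, 61.5).
Posterior β = 61.5.

61.5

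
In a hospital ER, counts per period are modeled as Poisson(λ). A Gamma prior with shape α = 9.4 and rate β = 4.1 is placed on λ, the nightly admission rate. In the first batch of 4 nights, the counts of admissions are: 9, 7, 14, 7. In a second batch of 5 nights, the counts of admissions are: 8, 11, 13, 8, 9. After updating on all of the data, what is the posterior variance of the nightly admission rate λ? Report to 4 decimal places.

0.5559

With a Gamma(shape α, rate β) prior, the Poisson likelihood is conjugate: the posterior is Gamma(α + ΣXᵢ, β + n).
Batch 1: sum of counts S = 37 over n = 4 nights.
After batch 1: Gamma(α+S, β+n) = Gamma(9.4+37, 4.1+4) = Gamma(46.4, 8.1).
Batch 2: sum of counts S = 49 over n = 5 nights.
After batch 2: Gamma(α+S, β+n) = Gamma(46.4+49, 8.1+5) = Gamma(95.4, 13.1).
Var = α/β² = 95.4/13.1² = 0.5559.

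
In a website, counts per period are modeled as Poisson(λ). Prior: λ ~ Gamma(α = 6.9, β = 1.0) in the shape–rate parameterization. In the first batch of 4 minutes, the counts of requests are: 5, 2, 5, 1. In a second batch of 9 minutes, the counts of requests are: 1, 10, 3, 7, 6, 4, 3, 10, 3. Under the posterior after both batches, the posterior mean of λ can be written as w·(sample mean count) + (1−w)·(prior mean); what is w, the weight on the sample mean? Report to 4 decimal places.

0.9286

With a Gamma(shape α, rate β) prior, the Poisson likelihood is conjugate: the posterior is Gamma(α + ΣXᵢ, β + n).
Total number of minutes: n = 4 + 9 = 13.
Posterior mean = (α₀+S)/(β₀+n) = [n/(β₀+n)]·(S/n) + [β₀/(β₀+n)]·(α₀/β₀), so only n and β₀ enter the weight.
Weight on data w = n/(β₀+n) = 13/(1.0+13) = 13/14.0 = 0.9286.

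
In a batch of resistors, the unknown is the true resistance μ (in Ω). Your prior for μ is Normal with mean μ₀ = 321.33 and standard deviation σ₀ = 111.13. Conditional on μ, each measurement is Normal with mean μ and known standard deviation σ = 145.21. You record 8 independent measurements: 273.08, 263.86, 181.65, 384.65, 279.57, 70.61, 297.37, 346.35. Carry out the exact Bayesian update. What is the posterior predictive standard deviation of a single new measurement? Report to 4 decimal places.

152.5061

For Normal data with known variance σ², a Normal(μ₀, σ₀²) prior on μ is conjugate. Posterior precision = 1/σ₀² + n/σ²; posterior mean is the precision-weighted average of μ₀ and x̄.
σ₀² = 111.13² = 12349.8769, σ² = 145.21² = 21085.9441; σ² + n·σ₀² = 21085.9441 + 8·12349.8769 = 119884.9593.
Posterior precision = 1/σ₀² + n/σ² = 1/12349.8769 + 8/21085.9441 = (σ² + n·σ₀²)/(σ₀²σ²) = 119884.9593/(12349.8769·21085.9441); posterior variance σₙ² = σ₀²σ²/(σ² + n·σ₀²) = 12349.8769·21085.9441/119884.9593 = 2172.155836.
Predictive variance for one new observation = σₙ² + σ² = 12349.8769·21085.9441/119884.9593 + 21085.9441 = σ²·(σ₀² + 119884.9593)/119884.9593 = 21085.9441·132234.8362/119884.9593 = 23258.099936; SD = √(21085.9441·132234.8362/119884.9593) = 152.5061.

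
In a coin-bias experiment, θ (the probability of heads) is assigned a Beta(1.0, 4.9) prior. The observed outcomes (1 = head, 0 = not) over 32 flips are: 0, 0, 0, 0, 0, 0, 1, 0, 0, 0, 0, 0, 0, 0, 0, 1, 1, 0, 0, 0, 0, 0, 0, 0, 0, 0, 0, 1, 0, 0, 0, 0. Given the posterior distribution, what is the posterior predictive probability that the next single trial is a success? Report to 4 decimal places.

0.1319

The Beta prior is conjugate to a Binomial/Bernoulli likelihood; the update adds successes to α and failures to β.
Posterior: Beta(α+k, β+n−k) = Beta(1.0+4, 4.9+28) = Beta(5.0, 32.9).
For a single future Bernoulli trial, P(success | data) = α/(α+β) = 0.1319.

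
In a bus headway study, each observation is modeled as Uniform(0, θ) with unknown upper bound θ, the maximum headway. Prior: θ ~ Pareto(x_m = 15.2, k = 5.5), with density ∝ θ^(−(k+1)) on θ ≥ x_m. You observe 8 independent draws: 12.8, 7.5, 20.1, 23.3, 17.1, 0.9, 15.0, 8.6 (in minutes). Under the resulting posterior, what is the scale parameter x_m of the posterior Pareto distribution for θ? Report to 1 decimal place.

23.3

A Pareto(scale x_m, shape k) prior on the upper bound θ of Uniform(0, θ) is conjugate: posterior is Pareto(max(x_m, max xᵢ), k + n).
Sample maximum = 23.3; prior scale x_m = 15.2 → posterior scale = max = 23.3.
Posterior shape = 5.5 + 8 = 13.5.
Posterior scale x_m = 23.3.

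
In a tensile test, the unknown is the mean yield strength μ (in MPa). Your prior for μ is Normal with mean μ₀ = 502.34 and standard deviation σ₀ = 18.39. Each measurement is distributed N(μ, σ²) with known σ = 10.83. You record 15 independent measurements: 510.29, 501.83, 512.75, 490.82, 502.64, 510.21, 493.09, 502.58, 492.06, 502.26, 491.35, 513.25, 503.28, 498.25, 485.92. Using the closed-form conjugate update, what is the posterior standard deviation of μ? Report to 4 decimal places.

2.7645

For Normal data with known variance σ², a Normal(μ₀, σ₀²) prior on μ is conjugate. Posterior precision = 1/σ₀² + n/σ²; posterior mean is the precision-weighted average of μ₀ and x̄.
σ₀² = 18.39² = 338.1921, σ² = 10.83² = 117.2889; σ² + n·σ₀² = 117.2889 + 15·338.1921 = 5190.1704.
Posterior precision = 1/σ₀² + n/σ² = 1/338.1921 + 15/117.2889 = (σ² + n·σ₀²)/(σ₀²σ²) = 5190.1704/(338.1921·117.2889); posterior variance σₙ² = σ₀²σ²/(σ² + n·σ₀²) = 338.1921·117.2889/5190.1704 = 7.642558.
Posterior SD = √σₙ² = √(338.1921·117.2889/5190.1704) = 2.7645.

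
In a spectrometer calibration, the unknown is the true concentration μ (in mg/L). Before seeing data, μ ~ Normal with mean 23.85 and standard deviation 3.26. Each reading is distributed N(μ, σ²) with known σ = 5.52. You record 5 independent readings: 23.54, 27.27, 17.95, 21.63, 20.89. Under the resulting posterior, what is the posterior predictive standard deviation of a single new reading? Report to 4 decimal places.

For Normal data with known variance σ², a Normal(μ₀, σ₀²) prior on μ is conjugate. Posterior precision = 1/σ₀² + n/σ²; posterior mean is the precision-weighted average of μ₀ and x̄.
σ₀² = 3.26² = 10.6276, σ² = 5.52² = 30.4704; σ² + n·σ₀² = 30.4704 + 5·10.6276 = 83.6084.
Posterior precision = 1/σ₀² + n/σ² = 1/10.6276 + 5/30.4704 = (σ² + n·σ₀²)/(σ₀²σ²) = 83.6084/(10.6276·30.4704); posterior variance σₙ² = σ₀²σ²/(σ² + n·σ₀²) = 10.6276·30.4704/83.6084 = 3.873142.
Predictive variance for one new observation = σₙ² + σ² = 10.6276·30.4704/83.6084 + 30.4704 = σ²·(σ₀² + 83.6084)/83.6084 = 30.4704·94.236/83.6084 = 34.343542; SD = √(30.4704·94.236/83.6084) = 5.8603.

5.8603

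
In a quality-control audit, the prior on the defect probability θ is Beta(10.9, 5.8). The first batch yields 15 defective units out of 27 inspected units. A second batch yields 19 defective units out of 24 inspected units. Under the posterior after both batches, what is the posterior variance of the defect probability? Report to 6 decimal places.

0.003251

The Beta prior is conjugate to a Binomial/Bernoulli likelihood; the update adds successes to α and failures to β.
After batch 1: Beta(10.9+15, 5.8+12) = Beta(25.9, 17.8).
After batch 2: Beta(25.9+19, 17.8+5) = Beta(44.9, 22.8).
Var = αβ/((α+β)²(α+β+1)) = 44.9·22.8/(67.7²·68.7) = 0.003251.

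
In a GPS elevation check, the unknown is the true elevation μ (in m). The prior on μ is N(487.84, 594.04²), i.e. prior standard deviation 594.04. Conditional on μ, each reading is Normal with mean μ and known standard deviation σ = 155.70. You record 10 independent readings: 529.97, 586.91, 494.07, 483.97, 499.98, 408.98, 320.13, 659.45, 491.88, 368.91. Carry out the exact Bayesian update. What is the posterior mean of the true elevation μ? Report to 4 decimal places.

484.4483

For Normal data with known variance σ², a Normal(μ₀, σ₀²) prior on μ is conjugate. Posterior precision = 1/σ₀² + n/σ²; posterior mean is the precision-weighted average of μ₀ and x̄.
Σxᵢ = 529.97 + 586.91 + 494.07 + 483.97 + 499.98 + 408.98 + 320.13 + 659.45 + 491.88 + 368.91 = 4844.25, so n·x̄ = 4844.25.
σ₀² = 594.04² = 352883.5216, σ² = 155.70² = 24242.49; σ² + n·σ₀² = 24242.49 + 10·352883.5216 = 3553077.706.
Posterior mean = (μ₀/σ₀² + n·x̄/σ²)/(1/σ₀² + n/σ²) = (σ²·μ₀ + σ₀²·n·x̄)/(σ² + n·σ₀²) = (24242.49·487.84 + 352883.5216·4844.25)/3553077.706 = 1721282455.8324/3553077.706 = 484.4483.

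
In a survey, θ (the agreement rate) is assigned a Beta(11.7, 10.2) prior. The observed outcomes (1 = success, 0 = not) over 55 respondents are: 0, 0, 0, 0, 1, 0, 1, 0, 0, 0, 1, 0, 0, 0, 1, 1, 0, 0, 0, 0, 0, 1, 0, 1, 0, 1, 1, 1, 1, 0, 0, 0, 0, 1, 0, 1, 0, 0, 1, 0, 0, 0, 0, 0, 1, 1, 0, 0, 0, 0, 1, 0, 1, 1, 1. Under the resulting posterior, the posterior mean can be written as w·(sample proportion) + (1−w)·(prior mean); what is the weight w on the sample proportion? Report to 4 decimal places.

0.7152

The Beta prior is conjugate to a Binomial/Bernoulli likelihood; the update adds successes to α and failures to β.
Posterior mean = (α₀+k)/(α₀+β₀+n) = [n/(α₀+β₀+n)]·(k/n) + [(α₀+β₀)/(α₀+β₀+n)]·α₀/(α₀+β₀), so only n and the prior enter the weight.
The weight on the data is w = n/(α₀+β₀+n) = 55/(11.7+10.2+55) = 55/76.9 = 0.7152.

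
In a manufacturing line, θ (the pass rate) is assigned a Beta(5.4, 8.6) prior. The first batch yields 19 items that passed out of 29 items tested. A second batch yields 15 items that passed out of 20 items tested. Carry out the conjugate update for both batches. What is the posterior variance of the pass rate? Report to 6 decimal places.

The Beta prior is conjugate to a Binomial/Bernoulli likelihood; the update adds successes to α and failures to β.
After batch 1: Beta(5.4+19, 8.6+10) = Beta(24.4, 18.6).
After batch 2: Beta(24.4+15, 18.6+5) = Beta(39.4, 23.6).
Var = αβ/((α+β)²(α+β+1)) = 39.4·23.6/(63.0²·64.0) = 0.003661.

0.003661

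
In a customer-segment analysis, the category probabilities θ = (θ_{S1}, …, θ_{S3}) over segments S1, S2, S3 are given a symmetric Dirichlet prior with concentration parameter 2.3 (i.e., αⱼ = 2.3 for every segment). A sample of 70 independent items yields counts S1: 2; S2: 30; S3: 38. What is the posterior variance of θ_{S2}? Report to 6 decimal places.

0.003127

The Dirichlet prior is conjugate to the Multinomial likelihood: each posterior αⱼ = prior αⱼ + observed count nⱼ.
Posterior concentration: (4.3, 32.3, 40.3), total = 76.9.
Var[θ_j] = α_j(Σα−α_j)/((Σα)²(Σα+1)) = 32.3·44.6/(76.9²·77.9) = 0.003127.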